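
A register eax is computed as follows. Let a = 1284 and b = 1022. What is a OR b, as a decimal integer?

2046

1284 = 10100000100
1022 = 01111111110
 OR → 11111111110 = 2046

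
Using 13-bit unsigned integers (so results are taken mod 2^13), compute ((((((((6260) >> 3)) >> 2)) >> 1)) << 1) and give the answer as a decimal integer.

6260 = 1100001110100
→ >> 3 → 0001100001110 = 782
→ >> 2 → 0000011000011 = 195
→ >> 1 → 0000001100001 = 97
→ << 1 (mod 2^13) → 0000011000010 = 194

194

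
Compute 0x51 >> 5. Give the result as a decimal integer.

0x51 = 1010001
shift right by 5 → 0000010 = 2
(equivalently, floor(81 / 32))

2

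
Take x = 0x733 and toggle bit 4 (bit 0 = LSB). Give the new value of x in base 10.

x = 0011100110011
bit 4 is currently 1; toggle it via x ^ (1 << 4) = x ^ 16
→ 0011100100011 = 1827

1827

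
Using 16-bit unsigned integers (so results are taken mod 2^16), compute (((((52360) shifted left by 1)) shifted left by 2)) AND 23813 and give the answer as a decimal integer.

17408

52360 = 1100110010001000
→ shifted left by 1 (mod 2^16) → 1001100100010000 = 39184
→ shifted left by 2 (mod 2^16) → 0110010001000000 = 25664
23813 = 0101110100000101
→ AND → 0100010000000000 = 17408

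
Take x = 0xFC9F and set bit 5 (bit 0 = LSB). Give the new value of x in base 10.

64703

x = 1111110010011111
bit 5 is currently 0; set it via x | (1 << 5) = x | 32
→ 1111110010111111 = 64703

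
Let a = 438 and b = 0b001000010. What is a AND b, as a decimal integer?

2

438 = 110110110
b = 001000010
AND → 000000010 = 2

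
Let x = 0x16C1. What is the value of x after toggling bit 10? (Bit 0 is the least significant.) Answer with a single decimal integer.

4801

x = 1011011000001
bit 10 is currently 1; toggle it via x ^ (1 << 10) = x ^ 1024
→ 1001011000001 = 4801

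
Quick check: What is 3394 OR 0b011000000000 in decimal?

3906

3394 = 110101000010
b = 011000000000
 OR → 111101000010 = 3906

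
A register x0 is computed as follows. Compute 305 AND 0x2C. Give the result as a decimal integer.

32

305 = 100110001
0x2C = 000101100
AND → 000100000 = 32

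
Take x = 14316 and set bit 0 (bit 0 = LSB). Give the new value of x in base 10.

x = 011011111101100
bit 0 is currently 0; set it via x | (1 << 0) = x | 1
→ 011011111101101 = 14317

14317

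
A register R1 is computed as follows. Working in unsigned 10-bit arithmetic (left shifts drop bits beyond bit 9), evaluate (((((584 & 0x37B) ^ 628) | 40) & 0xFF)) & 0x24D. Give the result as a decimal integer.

12

584 = 1001001000
0x37B = 1101111011
→ & → 1001001000 = 584
628 = 1001110100
→ ^ → 0000111100 = 60
40 = 0000101000
→ | → 0000111100 = 60
0xFF = 0011111111
→ & → 0000111100 = 60
0x24D = 1001001101
→ & → 0000001100 = 12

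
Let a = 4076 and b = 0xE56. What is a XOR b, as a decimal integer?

442

4076 = 111111101100
0xE56 = 111001010110
XOR → 000110111010 = 442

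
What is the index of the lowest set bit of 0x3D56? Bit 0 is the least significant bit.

1

0x3D56 = 11110101010110
Trailing zeros: 1, so the lowest set bit is bit 1 (value 2).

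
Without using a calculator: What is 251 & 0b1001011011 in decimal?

91

251 = 0011111011
b = 1001011011
AND → 0001011011 = 91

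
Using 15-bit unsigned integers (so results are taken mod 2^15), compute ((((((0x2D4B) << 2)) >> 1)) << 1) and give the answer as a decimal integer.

13612

0x2D4B = 010110101001011
→ << 2 (mod 2^15) → 011010100101100 = 13612
→ >> 1 → 001101010010110 = 6806
→ << 1 (mod 2^15) → 011010100101100 = 13612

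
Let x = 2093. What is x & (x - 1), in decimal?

2092

x = 100000101101 = 2093
x - 1 = 100000101100
AND   = 100000101100 = 2092
(x & (x - 1) clears the lowest set bit of x.)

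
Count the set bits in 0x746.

6

0x746 = 11101000110
Count the 1s: 1 + 1 + 1 + 1 + 1 + 1 = 6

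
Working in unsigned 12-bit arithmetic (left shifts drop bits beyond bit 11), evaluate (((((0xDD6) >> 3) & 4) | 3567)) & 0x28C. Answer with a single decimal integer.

140

0xDD6 = 110111010110
→ >> 3 → 000110111010 = 442
4 = 000000000100
→ & → 000000000000 = 0
3567 = 110111101111
→ | → 110111101111 = 3567
0x28C = 001010001100
→ & → 000010001100 = 140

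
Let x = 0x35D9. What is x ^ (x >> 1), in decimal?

12085

x = 11010111011001 = 13785
x>>1 = 01101011101100
XOR  = 10111100110101 = 12085
(x ^ (x >> 1) gives the standard binary-reflected Gray code of x.)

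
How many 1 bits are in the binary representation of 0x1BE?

7

0x1BE = 110111110
Count the 1s: 1 + 1 + 1 + 1 + 1 + 1 + 1 = 7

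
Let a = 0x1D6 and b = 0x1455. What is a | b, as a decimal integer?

0x1D6 = 0000111010110
0x1455 = 1010001010101
 OR → 1010111010111 = 5591

5591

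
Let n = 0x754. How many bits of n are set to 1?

6

0x754 = 11101010100
Count the 1s: 1 + 1 + 1 + 1 + 1 + 1 = 6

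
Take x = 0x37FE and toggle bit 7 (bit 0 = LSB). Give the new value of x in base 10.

x = 11011111111110
bit 7 is currently 1; toggle it via x ^ (1 << 7) = x ^ 128
→ 11011101111110 = 14206

14206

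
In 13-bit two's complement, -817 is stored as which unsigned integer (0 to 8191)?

817 in 13 bits: 0001100110001
Invert: 1110011001110
Add 1:  1110011001111 = 7375
(Check: 2^13 - 817 = 8192 - 817 = 7375.)

7375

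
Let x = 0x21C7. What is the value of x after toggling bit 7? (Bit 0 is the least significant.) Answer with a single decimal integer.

x = 010000111000111
bit 7 is currently 1; toggle it via x ^ (1 << 7) = x ^ 128
→ 010000101000111 = 8519

8519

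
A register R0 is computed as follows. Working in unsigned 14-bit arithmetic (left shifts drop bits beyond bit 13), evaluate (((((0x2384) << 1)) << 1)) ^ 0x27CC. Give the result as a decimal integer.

0x2384 = 10001110000100
→ << 1 (mod 2^14) → 00011100001000 = 1800
→ << 1 (mod 2^14) → 00111000010000 = 3600
0x27CC = 10011111001100
→ ^ → 10100111011100 = 10716

10716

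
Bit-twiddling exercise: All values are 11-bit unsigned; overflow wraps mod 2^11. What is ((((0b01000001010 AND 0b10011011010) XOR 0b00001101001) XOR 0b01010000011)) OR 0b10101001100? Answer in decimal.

2028

0b01000001010 = 01000001010
0b10011011010 = 10011011010
→ AND → 00000001010 = 10
0b00001101001 = 00001101001
→ XOR → 00001100011 = 99
0b01010000011 = 01010000011
→ XOR → 01011100000 = 736
0b10101001100 = 10101001100
→ OR → 11111101100 = 2028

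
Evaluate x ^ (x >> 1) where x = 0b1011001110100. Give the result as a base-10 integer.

7502

x = 1011001110100 = 5748
x>>1 = 0101100111010
XOR  = 1110101001110 = 7502
(x ^ (x >> 1) gives the standard binary-reflected Gray code of x.)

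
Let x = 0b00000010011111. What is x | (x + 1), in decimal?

191

x = 10011111 = 159
x + 1 = 10100000
OR    = 10111111 = 191
(x | (x + 1) sets the lowest cleared bit.)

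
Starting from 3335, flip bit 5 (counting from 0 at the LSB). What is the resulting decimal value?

3367

x = 110100000111
bit 5 is currently 0; toggle it via x ^ (1 << 5) = x ^ 32
→ 110100100111 = 3367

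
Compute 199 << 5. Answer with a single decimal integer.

199 = 0000011000111
shift left by 5 → 1100011100000 = 6368
(equivalently, 199 × 2^5 = 199 × 32)

6368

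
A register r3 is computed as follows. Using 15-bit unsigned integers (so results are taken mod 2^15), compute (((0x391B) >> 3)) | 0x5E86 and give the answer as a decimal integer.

24487

0x391B = 011100100011011
→ >> 3 → 000011100100011 = 1827
0x5E86 = 101111010000110
→ | → 101111110100111 = 24487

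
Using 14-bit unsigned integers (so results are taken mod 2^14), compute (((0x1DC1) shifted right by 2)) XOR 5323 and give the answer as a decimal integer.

5051

0x1DC1 = 01110111000001
→ shifted right by 2 → 00011101110000 = 1904
5323 = 01010011001011
→ XOR → 01001110111011 = 5051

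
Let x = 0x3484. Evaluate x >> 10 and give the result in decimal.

0x3484 = 11010010000100
shift right by 10 → 00000000001101 = 13
(equivalently, floor(13444 / 1024))

13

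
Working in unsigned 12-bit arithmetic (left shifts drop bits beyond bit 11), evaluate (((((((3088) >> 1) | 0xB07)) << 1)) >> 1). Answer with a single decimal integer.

1807

3088 = 110000010000
→ >> 1 → 011000001000 = 1544
0xB07 = 101100000111
→ | → 111100001111 = 3855
→ << 1 (mod 2^12) → 111000011110 = 3614
→ >> 1 → 011100001111 = 1807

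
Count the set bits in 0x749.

6

0x749 = 11101001001
Count the 1s: 1 + 1 + 1 + 1 + 1 + 1 = 6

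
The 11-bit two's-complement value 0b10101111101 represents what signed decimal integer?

-643

pattern = 10101111101 (MSB is 1 ⇒ negative)
Invert: 01010000010, add 1 → 01010000011 = 643, so the value is -643.
(Equivalently: 1405 - 2^11 = 1405 - 2048 = -643.)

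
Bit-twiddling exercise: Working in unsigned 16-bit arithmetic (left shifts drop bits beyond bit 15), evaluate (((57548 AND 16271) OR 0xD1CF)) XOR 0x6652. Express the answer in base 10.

38813

57548 = 1110000011001100
16271 = 0011111110001111
→ AND → 0010000010001100 = 8332
0xD1CF = 1101000111001111
→ OR → 1111000111001111 = 61903
0x6652 = 0110011001010010
→ XOR → 1001011110011101 = 38813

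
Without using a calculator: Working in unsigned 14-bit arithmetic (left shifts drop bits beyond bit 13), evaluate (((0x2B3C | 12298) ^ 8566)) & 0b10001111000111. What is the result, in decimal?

576

0x2B3C = 10101100111100
12298 = 11000000001010
→ | → 11101100111110 = 15166
8566 = 10000101110110
→ ^ → 01101001001000 = 6728
0b10001111000111 = 10001111000111
→ & → 00001001000000 = 576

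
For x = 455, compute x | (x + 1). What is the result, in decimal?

463

x = 111000111 = 455
x + 1 = 111001000
OR    = 111001111 = 463
(x | (x + 1) sets the lowest cleared bit.)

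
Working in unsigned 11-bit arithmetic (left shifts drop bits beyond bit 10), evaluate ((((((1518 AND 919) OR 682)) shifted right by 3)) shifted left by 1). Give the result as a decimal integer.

234

1518 = 10111101110
919 = 01110010111
→ AND → 00110000110 = 390
682 = 01010101010
→ OR → 01110101110 = 942
→ shifted right by 3 → 00001110101 = 117
→ shifted left by 1 (mod 2^11) → 00011101010 = 234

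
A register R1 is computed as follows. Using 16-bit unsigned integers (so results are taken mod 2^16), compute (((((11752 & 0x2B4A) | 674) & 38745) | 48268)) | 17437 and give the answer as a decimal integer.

11752 = 0010110111101000
0x2B4A = 0010101101001010
→ & → 0010100101001000 = 10568
674 = 0000001010100010
→ | → 0010101111101010 = 11242
38745 = 1001011101011001
→ & → 0000001101001000 = 840
48268 = 1011110010001100
→ | → 1011111111001100 = 49100
17437 = 0100010000011101
→ | → 1111111111011101 = 65501

65501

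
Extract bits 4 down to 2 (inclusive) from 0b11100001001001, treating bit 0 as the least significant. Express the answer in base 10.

2

v = 11100001001001
Shift right by 2: 111000010010
Mask low 3 bits: 010 = 2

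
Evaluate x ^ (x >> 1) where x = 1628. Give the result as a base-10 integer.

1394

x = 11001011100 = 1628
x>>1 = 01100101110
XOR  = 10101110010 = 1394
(x ^ (x >> 1) gives the standard binary-reflected Gray code of x.)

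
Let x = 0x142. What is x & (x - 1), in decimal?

x = 101000010 = 322
x - 1 = 101000001
AND   = 101000000 = 320
(x & (x - 1) clears the lowest set bit of x.)

320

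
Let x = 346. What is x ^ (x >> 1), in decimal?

503

x = 101011010 = 346
x>>1 = 010101101
XOR  = 111110111 = 503
(x ^ (x >> 1) gives the standard binary-reflected Gray code of x.)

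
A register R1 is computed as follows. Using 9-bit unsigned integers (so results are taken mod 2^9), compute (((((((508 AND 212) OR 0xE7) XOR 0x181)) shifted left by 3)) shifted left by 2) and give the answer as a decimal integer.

192

508 = 111111100
212 = 011010100
→ AND → 011010100 = 212
0xE7 = 011100111
→ OR → 011110111 = 247
0x181 = 110000001
→ XOR → 101110110 = 374
→ shifted left by 3 (mod 2^9) → 110110000 = 432
→ shifted left by 2 (mod 2^9) → 011000000 = 192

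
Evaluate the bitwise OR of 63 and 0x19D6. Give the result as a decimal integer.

6655

63 = 0000000111111
0x19D6 = 1100111010110
 OR → 1100111111111 = 6655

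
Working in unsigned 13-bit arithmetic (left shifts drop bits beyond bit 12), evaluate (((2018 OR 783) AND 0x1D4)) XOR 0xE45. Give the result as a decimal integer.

3969

2018 = 0011111100010
783 = 0001100001111
→ OR → 0011111101111 = 2031
0x1D4 = 0000111010100
→ AND → 0000111000100 = 452
0xE45 = 0111001000101
→ XOR → 0111110000001 = 3969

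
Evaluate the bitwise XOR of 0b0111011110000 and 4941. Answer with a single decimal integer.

7613

a = 0111011110000
4941 = 1001101001101
XOR → 1110110111101 = 7613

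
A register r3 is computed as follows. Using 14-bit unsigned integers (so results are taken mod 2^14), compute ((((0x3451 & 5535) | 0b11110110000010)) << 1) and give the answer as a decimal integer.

15142

0x3451 = 11010001010001
5535 = 01010110011111
→ & → 01010000010001 = 5137
0b11110110000010 = 11110110000010
→ | → 11110110010011 = 15763
→ << 1 (mod 2^14) → 11101100100110 = 15142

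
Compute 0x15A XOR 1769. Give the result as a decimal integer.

0x15A = 00101011010
1769 = 11011101001
XOR → 11110110011 = 1971

1971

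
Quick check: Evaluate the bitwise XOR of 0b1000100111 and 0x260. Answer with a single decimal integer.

71

a = 1000100111
0x260 = 1001100000
XOR → 0001000111 = 71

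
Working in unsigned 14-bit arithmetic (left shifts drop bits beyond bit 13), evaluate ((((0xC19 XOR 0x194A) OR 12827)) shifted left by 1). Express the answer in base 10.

0xC19 = 00110000011001
0x194A = 01100101001010
→ XOR → 01010101010011 = 5459
12827 = 11001000011011
→ OR → 11011101011011 = 14171
→ shifted left by 1 (mod 2^14) → 10111010110110 = 11958

11958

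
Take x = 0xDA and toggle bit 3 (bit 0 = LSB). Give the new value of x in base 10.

210

x = 0011011010
bit 3 is currently 1; toggle it via x ^ (1 << 3) = x ^ 8
→ 0011010010 = 210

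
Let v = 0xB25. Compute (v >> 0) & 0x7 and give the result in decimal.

5

v = 0101100100101
Shift right by 0: 0101100100101
Mask low 3 bits: 101 = 5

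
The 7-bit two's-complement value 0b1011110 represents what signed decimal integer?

pattern = 1011110 (MSB is 1 ⇒ negative)
Invert: 0100001, add 1 → 0100010 = 34, so the value is -34.
(Equivalently: 94 - 2^7 = 94 - 128 = -34.)

-34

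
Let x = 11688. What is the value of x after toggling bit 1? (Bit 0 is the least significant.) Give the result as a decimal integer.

11690

x = 10110110101000
bit 1 is currently 0; toggle it via x ^ (1 << 1) = x ^ 2
→ 10110110101010 = 11690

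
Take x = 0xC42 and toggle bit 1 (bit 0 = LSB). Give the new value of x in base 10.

x = 110001000010
bit 1 is currently 1; toggle it via x ^ (1 << 1) = x ^ 2
→ 110001000000 = 3136

3136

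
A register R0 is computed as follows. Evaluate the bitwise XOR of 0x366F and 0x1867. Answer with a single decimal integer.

11784

0x366F = 11011001101111
0x1867 = 01100001100111
XOR → 10111000001000 = 11784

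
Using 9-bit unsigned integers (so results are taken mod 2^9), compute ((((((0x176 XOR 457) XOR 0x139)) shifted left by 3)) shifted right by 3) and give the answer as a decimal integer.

0x176 = 101110110
457 = 111001001
→ XOR → 010111111 = 191
0x139 = 100111001
→ XOR → 110000110 = 390
→ shifted left by 3 (mod 2^9) → 000110000 = 48
→ shifted right by 3 → 000000110 = 6

6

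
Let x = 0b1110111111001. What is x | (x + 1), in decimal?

7675

x = 1110111111001 = 7673
x + 1 = 1110111111010
OR    = 1110111111011 = 7675
(x | (x + 1) sets the lowest cleared bit.)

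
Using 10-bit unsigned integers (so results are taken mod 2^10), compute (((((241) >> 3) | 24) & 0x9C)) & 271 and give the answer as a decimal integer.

241 = 0011110001
→ >> 3 → 0000011110 = 30
24 = 0000011000
→ | → 0000011110 = 30
0x9C = 0010011100
→ & → 0000011100 = 28
271 = 0100001111
→ & → 0000001100 = 12

12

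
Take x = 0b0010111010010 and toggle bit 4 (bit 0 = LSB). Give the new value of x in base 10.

1474

x = 0010111010010
bit 4 is currently 1; toggle it via x ^ (1 << 4) = x ^ 16
→ 0010111000010 = 1474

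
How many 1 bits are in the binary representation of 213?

213 = 11010101
Count the 1s: 1 + 1 + 1 + 1 + 1 = 5

5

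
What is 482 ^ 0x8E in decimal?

482 = 111100010
0x8E = 010001110
XOR → 101101100 = 364

364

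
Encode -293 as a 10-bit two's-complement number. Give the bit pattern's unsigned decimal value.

293 in 10 bits: 0100100101
Invert: 1011011010
Add 1:  1011011011 = 731
(Check: 2^10 - 293 = 1024 - 293 = 731.)

731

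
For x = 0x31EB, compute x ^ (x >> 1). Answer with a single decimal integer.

x = 11000111101011 = 12779
x>>1 = 01100011110101
XOR  = 10100100011110 = 10526
(x ^ (x >> 1) gives the standard binary-reflected Gray code of x.)

10526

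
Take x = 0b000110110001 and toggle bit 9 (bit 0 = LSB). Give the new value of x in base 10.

945

x = 000110110001
bit 9 is currently 0; toggle it via x ^ (1 << 9) = x ^ 512
→ 001110110001 = 945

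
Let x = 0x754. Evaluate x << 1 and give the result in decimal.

3752

0x754 = 011101010100
shift left by 1 → 111010101000 = 3752
(equivalently, 1876 × 2^1 = 1876 × 2)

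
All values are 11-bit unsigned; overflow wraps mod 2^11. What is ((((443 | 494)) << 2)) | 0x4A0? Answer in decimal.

443 = 00110111011
494 = 00111101110
→ | → 00111111111 = 511
→ << 2 (mod 2^11) → 11111111100 = 2044
0x4A0 = 10010100000
→ | → 11111111100 = 2044

2044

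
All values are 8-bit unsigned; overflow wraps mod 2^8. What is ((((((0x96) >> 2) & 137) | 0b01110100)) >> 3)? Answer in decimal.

14

0x96 = 10010110
→ >> 2 → 00100101 = 37
137 = 10001001
→ & → 00000001 = 1
0b01110100 = 01110100
→ | → 01110101 = 117
→ >> 3 → 00001110 = 14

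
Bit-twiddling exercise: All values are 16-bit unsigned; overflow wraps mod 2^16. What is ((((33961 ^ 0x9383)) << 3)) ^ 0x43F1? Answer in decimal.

33961 = 1000010010101001
0x9383 = 1001001110000011
→ ^ → 0001011100101010 = 5930
→ << 3 (mod 2^16) → 1011100101010000 = 47440
0x43F1 = 0100001111110001
→ ^ → 1111101010100001 = 64161

64161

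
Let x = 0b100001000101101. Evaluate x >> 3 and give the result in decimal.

2117

x = 100001000101101
shift right by 3 → 000100001000101 = 2117
(equivalently, floor(16941 / 8))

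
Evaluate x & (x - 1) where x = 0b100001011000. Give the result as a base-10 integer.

x = 100001011000 = 2136
x - 1 = 100001010111
AND   = 100001010000 = 2128
(x & (x - 1) clears the lowest set bit of x.)

2128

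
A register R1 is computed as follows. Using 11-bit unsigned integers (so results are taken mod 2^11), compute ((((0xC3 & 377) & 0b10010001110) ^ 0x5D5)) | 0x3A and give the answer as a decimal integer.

0xC3 = 00011000011
377 = 00101111001
→ & → 00001000001 = 65
0b10010001110 = 10010001110
→ & → 00000000000 = 0
0x5D5 = 10111010101
→ ^ → 10111010101 = 1493
0x3A = 00000111010
→ | → 10111111111 = 1535

1535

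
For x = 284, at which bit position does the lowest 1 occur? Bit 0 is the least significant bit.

2

284 = 100011100
Trailing zeros: 2, so the lowest set bit is bit 2 (value 4).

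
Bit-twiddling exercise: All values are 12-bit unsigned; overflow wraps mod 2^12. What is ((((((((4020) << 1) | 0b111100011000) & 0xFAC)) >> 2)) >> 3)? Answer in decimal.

4020 = 111110110100
→ << 1 (mod 2^12) → 111101101000 = 3944
0b111100011000 = 111100011000
→ | → 111101111000 = 3960
0xFAC = 111110101100
→ & → 111100101000 = 3880
→ >> 2 → 001111001010 = 970
→ >> 3 → 000001111001 = 121

121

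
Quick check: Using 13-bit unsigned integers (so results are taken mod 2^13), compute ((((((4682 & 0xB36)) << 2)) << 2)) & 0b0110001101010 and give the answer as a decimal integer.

32

4682 = 1001001001010
0xB36 = 0101100110110
→ & → 0001000000010 = 514
→ << 2 (mod 2^13) → 0100000001000 = 2056
→ << 2 (mod 2^13) → 0000000100000 = 32
0b0110001101010 = 0110001101010
→ & → 0000000100000 = 32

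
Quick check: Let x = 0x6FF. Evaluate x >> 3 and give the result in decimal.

223

0x6FF = 11011111111
shift right by 3 → 00011011111 = 223
(equivalently, floor(1791 / 8))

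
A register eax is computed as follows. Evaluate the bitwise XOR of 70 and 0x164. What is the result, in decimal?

290

70 = 001000110
0x164 = 101100100
XOR → 100100010 = 290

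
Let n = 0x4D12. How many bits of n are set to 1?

0x4D12 = 100110100010010
Count the 1s: 1 + 1 + 1 + 1 + 1 + 1 = 6

6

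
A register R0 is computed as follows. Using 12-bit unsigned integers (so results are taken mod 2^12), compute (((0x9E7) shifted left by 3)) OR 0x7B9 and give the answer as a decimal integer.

4025

0x9E7 = 100111100111
→ shifted left by 3 (mod 2^12) → 111100111000 = 3896
0x7B9 = 011110111001
→ OR → 111110111001 = 4025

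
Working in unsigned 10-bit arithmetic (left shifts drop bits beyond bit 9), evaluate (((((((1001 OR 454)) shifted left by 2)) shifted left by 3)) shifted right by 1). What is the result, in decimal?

1001 = 1111101001
454 = 0111000110
→ OR → 1111101111 = 1007
→ shifted left by 2 (mod 2^10) → 1110111100 = 956
→ shifted left by 3 (mod 2^10) → 0111100000 = 480
→ shifted right by 1 → 0011110000 = 240

240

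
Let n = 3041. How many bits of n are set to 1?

7

3041 = 101111100001
Count the 1s: 1 + 1 + 1 + 1 + 1 + 1 + 1 = 7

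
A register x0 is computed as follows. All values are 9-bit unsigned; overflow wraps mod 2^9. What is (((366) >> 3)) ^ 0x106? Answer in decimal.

366 = 101101110
→ >> 3 → 000101101 = 45
0x106 = 100000110
→ ^ → 100101011 = 299

299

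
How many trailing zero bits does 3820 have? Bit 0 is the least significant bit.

3820 = 111011101100
Trailing zeros: 2, so the lowest set bit is bit 2 (value 4).

2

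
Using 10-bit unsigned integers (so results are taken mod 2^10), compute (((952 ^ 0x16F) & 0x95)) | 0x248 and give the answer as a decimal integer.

733

952 = 1110111000
0x16F = 0101101111
→ ^ → 1011010111 = 727
0x95 = 0010010101
→ & → 0010010101 = 149
0x248 = 1001001000
→ | → 1011011101 = 733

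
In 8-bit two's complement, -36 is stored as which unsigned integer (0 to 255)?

220

36 in 8 bits: 00100100
Invert: 11011011
Add 1:  11011100 = 220
(Check: 2^8 - 36 = 256 - 36 = 220.)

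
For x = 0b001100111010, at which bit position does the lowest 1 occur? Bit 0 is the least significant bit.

1

0b001100111010 = 1100111010
Trailing zeros: 1, so the lowest set bit is bit 1 (value 2).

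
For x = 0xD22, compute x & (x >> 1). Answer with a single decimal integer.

1024

x = 110100100010 = 3362
x>>1 = 011010010001
AND  = 010000000000 = 1024
(x & (x >> 1) has a 1 wherever x has two consecutive 1 bits.)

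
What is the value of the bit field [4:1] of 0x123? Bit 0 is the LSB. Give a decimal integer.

1

v = 000100100011
Shift right by 1: 00010010001
Mask low 4 bits: 0001 = 1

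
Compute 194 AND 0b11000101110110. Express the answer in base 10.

66

194 = 00000011000010
b = 11000101110110
AND → 00000001000010 = 66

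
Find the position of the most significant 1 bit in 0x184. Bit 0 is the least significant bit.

0x184 = 110000100
The topmost 1 is at position 8 (since 2^8 = 256 ≤ 388 < 512).

8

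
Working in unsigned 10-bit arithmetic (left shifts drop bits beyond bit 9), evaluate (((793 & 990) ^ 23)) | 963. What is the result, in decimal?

793 = 1100011001
990 = 1111011110
→ & → 1100011000 = 792
23 = 0000010111
→ ^ → 1100001111 = 783
963 = 1111000011
→ | → 1111001111 = 975

975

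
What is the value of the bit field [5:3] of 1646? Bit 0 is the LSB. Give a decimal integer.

v = 11001101110
Shift right by 3: 11001101
Mask low 3 bits: 101 = 5

5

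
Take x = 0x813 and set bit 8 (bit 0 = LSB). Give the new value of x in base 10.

x = 100000010011
bit 8 is currently 0; set it via x | (1 << 8) = x | 256
→ 100100010011 = 2323

2323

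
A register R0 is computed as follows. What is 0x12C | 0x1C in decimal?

316

0x12C = 100101100
0x1C = 000011100
 OR → 100111100 = 316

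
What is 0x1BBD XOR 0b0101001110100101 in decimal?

0x1BBD = 001101110111101
b = 101001110100101
XOR → 100100000011000 = 18456

18456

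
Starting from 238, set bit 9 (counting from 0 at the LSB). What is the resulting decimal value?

750

x = 0011101110
bit 9 is currently 0; set it via x | (1 << 9) = x | 512
→ 1011101110 = 750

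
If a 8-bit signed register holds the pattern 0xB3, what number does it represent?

-77

pattern = 10110011 (MSB is 1 ⇒ negative)
Invert: 01001100, add 1 → 01001101 = 77, so the value is -77.
(Equivalently: 179 - 2^8 = 179 - 256 = -77.)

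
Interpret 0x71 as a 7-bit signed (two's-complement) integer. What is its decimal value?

-15

pattern = 1110001 (MSB is 1 ⇒ negative)
Invert: 0001110, add 1 → 0001111 = 15, so the value is -15.
(Equivalently: 113 - 2^7 = 113 - 128 = -15.)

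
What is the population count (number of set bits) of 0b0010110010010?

5

n = 10110010010
Count the 1s: 1 + 1 + 1 + 1 + 1 = 5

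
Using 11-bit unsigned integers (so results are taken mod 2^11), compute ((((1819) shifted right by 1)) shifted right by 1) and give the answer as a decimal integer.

454

1819 = 11100011011
→ shifted right by 1 → 01110001101 = 909
→ shifted right by 1 → 00111000110 = 454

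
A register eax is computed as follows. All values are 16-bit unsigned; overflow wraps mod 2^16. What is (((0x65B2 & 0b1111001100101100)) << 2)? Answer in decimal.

0x65B2 = 0110010110110010
0b1111001100101100 = 1111001100101100
→ & → 0110000100100000 = 24864
→ << 2 (mod 2^16) → 1000010010000000 = 33920

33920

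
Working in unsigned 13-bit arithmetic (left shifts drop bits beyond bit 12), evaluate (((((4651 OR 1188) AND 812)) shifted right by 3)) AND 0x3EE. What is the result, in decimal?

68

4651 = 1001000101011
1188 = 0010010100100
→ OR → 1011010101111 = 5807
812 = 0001100101100
→ AND → 0001000101100 = 556
→ shifted right by 3 → 0000001000101 = 69
0x3EE = 0001111101110
→ AND → 0000001000100 = 68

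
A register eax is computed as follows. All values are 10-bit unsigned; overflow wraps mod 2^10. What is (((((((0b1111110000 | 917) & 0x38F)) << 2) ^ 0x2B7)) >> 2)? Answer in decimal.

40

0b1111110000 = 1111110000
917 = 1110010101
→ | → 1111110101 = 1013
0x38F = 1110001111
→ & → 1110000101 = 901
→ << 2 (mod 2^10) → 1000010100 = 532
0x2B7 = 1010110111
→ ^ → 0010100011 = 163
→ >> 2 → 0000101000 = 40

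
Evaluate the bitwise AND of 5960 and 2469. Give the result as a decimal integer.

256

5960 = 1011101001000
2469 = 0100110100101
AND → 0000100000000 = 256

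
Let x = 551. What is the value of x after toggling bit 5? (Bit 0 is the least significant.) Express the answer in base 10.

x = 01000100111
bit 5 is currently 1; toggle it via x ^ (1 << 5) = x ^ 32
→ 01000000111 = 519

519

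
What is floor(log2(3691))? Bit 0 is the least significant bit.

3691 = 111001101011
The topmost 1 is at position 11 (since 2^11 = 2048 ≤ 3691 < 4096).

11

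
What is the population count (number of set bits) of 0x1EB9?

9

0x1EB9 = 1111010111001
Count the 1s: 1 + 1 + 1 + 1 + 1 + 1 + 1 + 1 + 1 = 9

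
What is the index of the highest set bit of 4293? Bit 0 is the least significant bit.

12

4293 = 1000011000101
The topmost 1 is at position 12 (since 2^12 = 4096 ≤ 4293 < 8192).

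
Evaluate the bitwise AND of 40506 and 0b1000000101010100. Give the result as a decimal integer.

40506 = 1001111000111010
b = 1000000101010100
AND → 1000000000010000 = 32784

32784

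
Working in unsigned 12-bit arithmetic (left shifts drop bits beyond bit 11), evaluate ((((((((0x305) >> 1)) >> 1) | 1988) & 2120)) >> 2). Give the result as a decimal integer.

0x305 = 001100000101
→ >> 1 → 000110000010 = 386
→ >> 1 → 000011000001 = 193
1988 = 011111000100
→ | → 011111000101 = 1989
2120 = 100001001000
→ & → 000001000000 = 64
→ >> 2 → 000000010000 = 16

16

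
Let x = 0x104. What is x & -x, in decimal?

x = 100000100 = 260
-x (two's complement) = …011111100
AND   = 000000100 = 4
(x & -x isolates the lowest set bit of x.)

4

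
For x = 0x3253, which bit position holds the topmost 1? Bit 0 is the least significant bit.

0x3253 = 11001001010011
The topmost 1 is at position 13 (since 2^13 = 8192 ≤ 12883 < 16384).

13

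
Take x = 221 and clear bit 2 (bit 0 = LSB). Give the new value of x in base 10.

x = 11011101
bit 2 is currently 1; clear it via x & ~(1 << 2) = x & ~4
→ 11011001 = 217

217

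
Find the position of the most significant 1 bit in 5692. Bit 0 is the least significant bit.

12

5692 = 1011000111100
The topmost 1 is at position 12 (since 2^12 = 4096 ≤ 5692 < 8192).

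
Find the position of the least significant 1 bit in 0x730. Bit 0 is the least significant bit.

0x730 = 11100110000
Trailing zeros: 4, so the lowest set bit is bit 4 (value 16).

4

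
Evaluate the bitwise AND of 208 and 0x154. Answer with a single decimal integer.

208 = 011010000
0x154 = 101010100
AND → 001010000 = 80

80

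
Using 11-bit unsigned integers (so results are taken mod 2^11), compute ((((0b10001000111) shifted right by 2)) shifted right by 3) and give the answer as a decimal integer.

0b10001000111 = 10001000111
→ shifted right by 2 → 00100010001 = 273
→ shifted right by 3 → 00000100010 = 34

34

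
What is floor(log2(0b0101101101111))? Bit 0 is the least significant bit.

11

0b0101101101111 = 101101101111
The topmost 1 is at position 11 (since 2^11 = 2048 ≤ 2927 < 4096).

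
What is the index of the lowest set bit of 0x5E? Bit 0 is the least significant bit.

0x5E = 1011110
Trailing zeros: 1, so the lowest set bit is bit 1 (value 2).

1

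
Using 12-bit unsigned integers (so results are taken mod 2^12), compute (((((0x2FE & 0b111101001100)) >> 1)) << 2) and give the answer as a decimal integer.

1176

0x2FE = 001011111110
0b111101001100 = 111101001100
→ & → 001001001100 = 588
→ >> 1 → 000100100110 = 294
→ << 2 (mod 2^12) → 010010011000 = 1176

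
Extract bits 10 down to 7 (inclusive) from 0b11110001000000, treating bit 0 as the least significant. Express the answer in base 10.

8

v = 11110001000000
Shift right by 7: 1111000
Mask low 4 bits: 1000 = 8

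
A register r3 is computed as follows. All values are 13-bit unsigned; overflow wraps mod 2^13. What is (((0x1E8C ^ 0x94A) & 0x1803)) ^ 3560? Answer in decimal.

0x1E8C = 1111010001100
0x94A = 0100101001010
→ ^ → 1011111000110 = 6086
0x1803 = 1100000000011
→ & → 1000000000010 = 4098
3560 = 0110111101000
→ ^ → 1110111101010 = 7658

7658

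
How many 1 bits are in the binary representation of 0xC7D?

8

0xC7D = 110001111101
Count the 1s: 1 + 1 + 1 + 1 + 1 + 1 + 1 + 1 = 8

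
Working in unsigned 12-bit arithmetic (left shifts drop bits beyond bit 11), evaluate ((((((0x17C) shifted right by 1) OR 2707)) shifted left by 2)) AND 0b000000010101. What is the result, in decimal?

0x17C = 000101111100
→ shifted right by 1 → 000010111110 = 190
2707 = 101010010011
→ OR → 101010111111 = 2751
→ shifted left by 2 (mod 2^12) → 101011111100 = 2812
0b000000010101 = 000000010101
→ AND → 000000010100 = 20

20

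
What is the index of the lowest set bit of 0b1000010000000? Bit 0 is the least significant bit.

0b1000010000000 = 1000010000000
Trailing zeros: 7, so the lowest set bit is bit 7 (value 128).

7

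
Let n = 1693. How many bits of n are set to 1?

7

1693 = 11010011101
Count the 1s: 1 + 1 + 1 + 1 + 1 + 1 + 1 = 7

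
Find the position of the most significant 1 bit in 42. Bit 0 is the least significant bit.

42 = 101010
The topmost 1 is at position 5 (since 2^5 = 32 ≤ 42 < 64).

5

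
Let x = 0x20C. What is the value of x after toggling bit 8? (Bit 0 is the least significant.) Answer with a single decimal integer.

x = 1000001100
bit 8 is currently 0; toggle it via x ^ (1 << 8) = x ^ 256
→ 1100001100 = 780

780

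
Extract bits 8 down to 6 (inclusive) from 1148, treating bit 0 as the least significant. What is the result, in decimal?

v = 010001111100
Shift right by 6: 010001
Mask low 3 bits: 001 = 1

1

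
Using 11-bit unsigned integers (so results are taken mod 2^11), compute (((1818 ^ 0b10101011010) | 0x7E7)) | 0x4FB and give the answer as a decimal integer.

2047

1818 = 11100011010
0b10101011010 = 10101011010
→ ^ → 01001000000 = 576
0x7E7 = 11111100111
→ | → 11111100111 = 2023
0x4FB = 10011111011
→ | → 11111111111 = 2047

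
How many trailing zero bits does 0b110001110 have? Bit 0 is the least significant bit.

1

0b110001110 = 110001110
Trailing zeros: 1, so the lowest set bit is bit 1 (value 2).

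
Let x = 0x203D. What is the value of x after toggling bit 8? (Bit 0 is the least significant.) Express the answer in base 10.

8509

x = 10000000111101
bit 8 is currently 0; toggle it via x ^ (1 << 8) = x ^ 256
→ 10000100111101 = 8509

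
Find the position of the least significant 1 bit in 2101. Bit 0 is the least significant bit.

0

2101 = 100000110101
Trailing zeros: 0, so the lowest set bit is bit 0 (value 1).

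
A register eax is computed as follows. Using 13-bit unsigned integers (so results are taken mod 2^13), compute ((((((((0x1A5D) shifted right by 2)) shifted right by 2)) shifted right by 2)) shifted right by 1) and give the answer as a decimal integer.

52

0x1A5D = 1101001011101
→ shifted right by 2 → 0011010010111 = 1687
→ shifted right by 2 → 0000110100101 = 421
→ shifted right by 2 → 0000001101001 = 105
→ shifted right by 1 → 0000000110100 = 52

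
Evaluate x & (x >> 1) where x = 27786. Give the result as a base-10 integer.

x = 110110010001010 = 27786
x>>1 = 011011001000101
AND  = 010010000000000 = 9216
(x & (x >> 1) has a 1 wherever x has two consecutive 1 bits.)

9216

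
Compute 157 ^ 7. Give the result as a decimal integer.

154

157 = 10011101
7 = 00000111
XOR → 10011010 = 154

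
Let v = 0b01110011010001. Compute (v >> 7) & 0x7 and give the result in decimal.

1

v = 01110011010001
Shift right by 7: 0111001
Mask low 3 bits: 001 = 1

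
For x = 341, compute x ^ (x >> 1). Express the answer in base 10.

511

x = 101010101 = 341
x>>1 = 010101010
XOR  = 111111111 = 511
(x ^ (x >> 1) gives the standard binary-reflected Gray code of x.)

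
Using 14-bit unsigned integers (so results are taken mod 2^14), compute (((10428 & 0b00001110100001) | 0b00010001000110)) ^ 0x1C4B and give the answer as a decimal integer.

10428 = 10100010111100
0b00001110100001 = 00001110100001
→ & → 00000010100000 = 160
0b00010001000110 = 00010001000110
→ | → 00010011100110 = 1254
0x1C4B = 01110001001011
→ ^ → 01100010101101 = 6317

6317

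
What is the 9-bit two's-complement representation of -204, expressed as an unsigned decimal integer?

308

204 in 9 bits: 011001100
Invert: 100110011
Add 1:  100110100 = 308
(Check: 2^9 - 204 = 512 - 204 = 308.)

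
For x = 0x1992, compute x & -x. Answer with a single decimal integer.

2

x = 1100110010010 = 6546
-x (two's complement) = …0011001101110
AND   = 0000000000010 = 2
(x & -x isolates the lowest set bit of x.)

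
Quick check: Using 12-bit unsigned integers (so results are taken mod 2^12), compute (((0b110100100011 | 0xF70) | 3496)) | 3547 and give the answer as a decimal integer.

4091

0b110100100011 = 110100100011
0xF70 = 111101110000
→ | → 111101110011 = 3955
3496 = 110110101000
→ | → 111111111011 = 4091
3547 = 110111011011
→ | → 111111111011 = 4091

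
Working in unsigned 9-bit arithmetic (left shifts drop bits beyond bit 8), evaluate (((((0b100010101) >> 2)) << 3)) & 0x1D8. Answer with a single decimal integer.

0b100010101 = 100010101
→ >> 2 → 001000101 = 69
→ << 3 (mod 2^9) → 000101000 = 40
0x1D8 = 111011000
→ & → 000001000 = 8

8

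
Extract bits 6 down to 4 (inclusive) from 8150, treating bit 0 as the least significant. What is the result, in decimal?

v = 1111111010110
Shift right by 4: 111111101
Mask low 3 bits: 101 = 5

5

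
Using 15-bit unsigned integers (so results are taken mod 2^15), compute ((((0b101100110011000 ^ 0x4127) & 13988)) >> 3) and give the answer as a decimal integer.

0b101100110011000 = 101100110011000
0x4127 = 100000100100111
→ ^ → 001100010111111 = 6335
13988 = 011011010100100
→ & → 001000010100100 = 4260
→ >> 3 → 000001000010100 = 532

532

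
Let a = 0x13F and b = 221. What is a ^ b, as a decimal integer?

0x13F = 100111111
221 = 011011101
XOR → 111100010 = 482

482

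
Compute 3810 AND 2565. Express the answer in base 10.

2560

3810 = 111011100010
2565 = 101000000101
AND → 101000000000 = 2560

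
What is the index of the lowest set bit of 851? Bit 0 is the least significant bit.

851 = 1101010011
Trailing zeros: 0, so the lowest set bit is bit 0 (value 1).

0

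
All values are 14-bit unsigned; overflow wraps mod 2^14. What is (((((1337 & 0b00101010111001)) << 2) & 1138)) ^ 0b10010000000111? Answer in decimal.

1337 = 00010100111001
0b00101010111001 = 00101010111001
→ & → 00000000111001 = 57
→ << 2 (mod 2^14) → 00000011100100 = 228
1138 = 00010001110010
→ & → 00000001100000 = 96
0b10010000000111 = 10010000000111
→ ^ → 10010001100111 = 9319

9319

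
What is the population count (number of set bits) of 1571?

5

1571 = 11000100011
Count the 1s: 1 + 1 + 1 + 1 + 1 = 5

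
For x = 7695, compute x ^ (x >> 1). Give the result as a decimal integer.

4360

x = 1111000001111 = 7695
x>>1 = 0111100000111
XOR  = 1000100001000 = 4360
(x ^ (x >> 1) gives the standard binary-reflected Gray code of x.)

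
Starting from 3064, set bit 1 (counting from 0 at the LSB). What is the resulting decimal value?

3066

x = 0101111111000
bit 1 is currently 0; set it via x | (1 << 1) = x | 2
→ 0101111111010 = 3066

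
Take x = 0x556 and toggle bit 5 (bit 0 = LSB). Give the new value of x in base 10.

1398

x = 010101010110
bit 5 is currently 0; toggle it via x ^ (1 << 5) = x ^ 32
→ 010101110110 = 1398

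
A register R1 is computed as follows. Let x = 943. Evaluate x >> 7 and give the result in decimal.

943 = 1110101111
shift right by 7 → 0000000111 = 7
(equivalently, floor(943 / 128))

7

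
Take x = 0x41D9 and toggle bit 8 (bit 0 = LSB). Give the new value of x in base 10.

x = 100000111011001
bit 8 is currently 1; toggle it via x ^ (1 << 8) = x ^ 256
→ 100000011011001 = 16601

16601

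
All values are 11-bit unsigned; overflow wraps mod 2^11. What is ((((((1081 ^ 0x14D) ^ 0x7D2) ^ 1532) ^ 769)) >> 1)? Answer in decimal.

1081 = 10000111001
0x14D = 00101001101
→ ^ → 10101110100 = 1396
0x7D2 = 11111010010
→ ^ → 01010100110 = 678
1532 = 10111111100
→ ^ → 11101011010 = 1882
769 = 01100000001
→ ^ → 10001011011 = 1115
→ >> 1 → 01000101101 = 557

557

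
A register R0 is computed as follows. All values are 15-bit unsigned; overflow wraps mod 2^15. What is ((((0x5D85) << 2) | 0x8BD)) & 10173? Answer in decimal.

9917

0x5D85 = 101110110000101
→ << 2 (mod 2^15) → 111011000010100 = 30228
0x8BD = 000100010111101
→ | → 111111010111101 = 32445
10173 = 010011110111101
→ & → 010011010111101 = 9917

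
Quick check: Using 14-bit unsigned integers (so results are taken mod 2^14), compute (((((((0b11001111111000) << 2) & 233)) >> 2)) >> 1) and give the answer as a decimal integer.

0b11001111111000 = 11001111111000
→ << 2 (mod 2^14) → 00111111100000 = 4064
233 = 00000011101001
→ & → 00000011100000 = 224
→ >> 2 → 00000000111000 = 56
→ >> 1 → 00000000011100 = 28

28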